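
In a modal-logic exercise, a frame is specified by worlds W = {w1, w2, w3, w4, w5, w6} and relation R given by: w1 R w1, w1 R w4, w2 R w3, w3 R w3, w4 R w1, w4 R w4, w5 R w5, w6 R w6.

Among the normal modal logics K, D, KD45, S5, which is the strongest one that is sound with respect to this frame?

Serial (axiom D): yes — every world has a successor (e.g. w1 R w1).
Euclidean (axiom 5): yes — any two successors of a common world are R-related.
Transitive (axiom 4): yes — every two-step R-path is closed by a direct edge.
Reflexive (axiom T): no — w2 is not related to itself.
So F validates K, D, KD45; S5 would additionally require R to be reflexive. The strongest is KD45.

KD45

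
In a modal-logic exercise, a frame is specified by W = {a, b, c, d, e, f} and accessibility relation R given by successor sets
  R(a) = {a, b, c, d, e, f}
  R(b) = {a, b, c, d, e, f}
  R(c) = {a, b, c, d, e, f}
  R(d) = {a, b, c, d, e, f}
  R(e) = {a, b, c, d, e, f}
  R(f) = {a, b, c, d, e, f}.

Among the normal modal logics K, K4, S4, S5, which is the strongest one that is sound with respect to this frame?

Transitive (axiom 4): yes — every two-step R-path is closed by a direct edge.
Reflexive (axiom T): yes — every world is R-related to itself.
Euclidean (axiom 5): yes — any two successors of a common world are R-related.
So F validates K, K4, S4, S5. The strongest is S5.

S5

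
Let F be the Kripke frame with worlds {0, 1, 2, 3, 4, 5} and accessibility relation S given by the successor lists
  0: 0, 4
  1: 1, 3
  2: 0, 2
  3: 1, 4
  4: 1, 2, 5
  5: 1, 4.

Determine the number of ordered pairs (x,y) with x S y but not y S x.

Enumerating: (0,4), (2,0), (3,4), (4,1), (4,2), (5,1).

6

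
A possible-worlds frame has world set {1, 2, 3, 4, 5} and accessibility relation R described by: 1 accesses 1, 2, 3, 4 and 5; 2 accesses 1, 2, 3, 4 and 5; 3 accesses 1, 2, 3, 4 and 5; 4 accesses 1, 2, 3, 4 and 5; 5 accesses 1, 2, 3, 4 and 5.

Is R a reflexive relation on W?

Yes

Reflexive: yes — every world is R-related to itself.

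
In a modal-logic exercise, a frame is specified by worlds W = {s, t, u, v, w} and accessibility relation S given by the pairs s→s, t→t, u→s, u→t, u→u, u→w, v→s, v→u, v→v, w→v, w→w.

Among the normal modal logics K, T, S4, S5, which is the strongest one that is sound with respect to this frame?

T

Reflexive (axiom T): yes — every world is S-related to itself.
Transitive (axiom 4): no — u S w and w S v, but not u S v.
Euclidean (axiom 5): no — u S s and u S t, but not s S t.
So F validates K, T; S4 would additionally require S to be transitive. The strongest is T.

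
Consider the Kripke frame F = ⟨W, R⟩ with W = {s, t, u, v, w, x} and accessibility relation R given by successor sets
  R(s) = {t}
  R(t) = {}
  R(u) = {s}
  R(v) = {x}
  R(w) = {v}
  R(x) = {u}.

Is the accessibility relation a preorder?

Reflexive: no — s is not related to itself.
Transitive: no — u R s and s R t, but not u R t.
So R is not a preorder.

No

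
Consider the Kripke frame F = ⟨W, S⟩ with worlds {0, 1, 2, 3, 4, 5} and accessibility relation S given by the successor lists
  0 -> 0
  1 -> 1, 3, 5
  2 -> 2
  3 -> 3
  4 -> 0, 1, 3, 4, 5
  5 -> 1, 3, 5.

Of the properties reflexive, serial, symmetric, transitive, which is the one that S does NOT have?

Reflexive: yes — every world is S-related to itself.
Serial: yes — every world has a successor (e.g. 0 S 0).
Symmetric: no — 1 S 3 but not 3 S 1.
Transitive: yes — every two-step S-path is closed by a direct edge.
Only symmetric fails.

symmetric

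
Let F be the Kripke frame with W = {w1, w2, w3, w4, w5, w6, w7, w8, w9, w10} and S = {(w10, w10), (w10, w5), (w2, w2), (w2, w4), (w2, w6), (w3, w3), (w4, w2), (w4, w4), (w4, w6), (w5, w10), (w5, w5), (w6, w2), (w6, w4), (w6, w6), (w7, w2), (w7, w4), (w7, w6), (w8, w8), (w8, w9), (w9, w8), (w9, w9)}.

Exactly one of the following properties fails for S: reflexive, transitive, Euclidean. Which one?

reflexive

Reflexive: no — w1 is not related to itself.
Transitive: yes — every two-step S-path is closed by a direct edge.
Euclidean: yes — any two successors of a common world are S-related.
Only reflexive fails.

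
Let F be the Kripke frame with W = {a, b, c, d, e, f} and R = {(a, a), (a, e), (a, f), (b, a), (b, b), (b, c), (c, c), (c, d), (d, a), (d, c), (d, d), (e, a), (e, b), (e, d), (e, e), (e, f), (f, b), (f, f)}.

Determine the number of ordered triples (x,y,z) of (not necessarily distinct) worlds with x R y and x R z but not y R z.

Enumerating: (a,f,a), (a,f,e), (b,a,b), (b,a,c), (b,c,a), (b,c,b), (d,a,c), (d,a,d), (d,c,a), (e,a,b), (e,a,d), (e,b,d), … and 9 more.
Total: 21.

21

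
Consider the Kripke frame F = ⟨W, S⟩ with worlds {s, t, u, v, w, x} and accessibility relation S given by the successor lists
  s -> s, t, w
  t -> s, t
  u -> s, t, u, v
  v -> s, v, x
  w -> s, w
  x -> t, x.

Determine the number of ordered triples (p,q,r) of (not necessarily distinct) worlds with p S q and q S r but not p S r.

Enumerating: (t,s,w), (u,s,w), (u,v,x), (v,s,t), (v,s,w), (v,x,t), (w,s,t), (x,t,s).

8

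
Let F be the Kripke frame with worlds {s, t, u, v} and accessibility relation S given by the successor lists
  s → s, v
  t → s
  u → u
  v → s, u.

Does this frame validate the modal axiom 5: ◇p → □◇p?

No

By correspondence theory, 5 is valid on a frame iff S is Euclidean.
Euclidean: no — v S s and v S u, but not s S u.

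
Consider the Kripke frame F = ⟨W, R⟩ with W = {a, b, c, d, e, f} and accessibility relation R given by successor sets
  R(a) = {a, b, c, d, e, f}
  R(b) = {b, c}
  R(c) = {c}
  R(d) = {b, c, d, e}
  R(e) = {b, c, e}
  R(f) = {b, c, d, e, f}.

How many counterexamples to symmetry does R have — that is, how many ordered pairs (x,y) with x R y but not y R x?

Enumerating: (a,b), (a,c), (a,d), (a,e), (a,f), (b,c), (d,b), (d,c), (d,e), (e,b), (e,c), (f,b), (f,c), (f,d), (f,e).

15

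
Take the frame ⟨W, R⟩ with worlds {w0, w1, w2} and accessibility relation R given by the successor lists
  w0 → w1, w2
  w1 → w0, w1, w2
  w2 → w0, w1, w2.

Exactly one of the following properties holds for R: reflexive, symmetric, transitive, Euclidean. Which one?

symmetric

Reflexive: no — w0 is not related to itself.
Symmetric: yes — every pair in R has its reverse in R.
Transitive: no — w0 R w1 and w1 R w0, but not w0 R w0.
Euclidean: no — w1 R w0 and w1 R w0, but not w0 R w0.
Only symmetric holds.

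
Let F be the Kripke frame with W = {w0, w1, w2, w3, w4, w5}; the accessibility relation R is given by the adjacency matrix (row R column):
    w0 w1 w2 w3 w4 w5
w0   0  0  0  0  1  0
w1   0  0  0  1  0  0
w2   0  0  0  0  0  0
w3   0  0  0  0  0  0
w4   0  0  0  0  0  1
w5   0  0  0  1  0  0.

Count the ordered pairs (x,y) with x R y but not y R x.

4

Enumerating: (w0,w4), (w1,w3), (w4,w5), (w5,w3).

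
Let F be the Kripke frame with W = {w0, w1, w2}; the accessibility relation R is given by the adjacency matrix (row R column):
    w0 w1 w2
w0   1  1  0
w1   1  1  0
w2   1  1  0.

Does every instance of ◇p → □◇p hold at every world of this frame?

Yes

Axiom 5 corresponds to the accessibility relation being Euclidean.
Euclidean: yes — any two successors of a common world are R-related.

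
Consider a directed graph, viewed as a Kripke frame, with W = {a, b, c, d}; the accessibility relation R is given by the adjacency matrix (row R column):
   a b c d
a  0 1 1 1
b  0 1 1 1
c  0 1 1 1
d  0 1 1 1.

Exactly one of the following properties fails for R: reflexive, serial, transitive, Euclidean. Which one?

Reflexive: no — a is not related to itself.
Serial: yes — every world has a successor (e.g. a R b).
Transitive: yes — every two-step R-path is closed by a direct edge.
Euclidean: yes — any two successors of a common world are R-related.
Only reflexive fails.

reflexive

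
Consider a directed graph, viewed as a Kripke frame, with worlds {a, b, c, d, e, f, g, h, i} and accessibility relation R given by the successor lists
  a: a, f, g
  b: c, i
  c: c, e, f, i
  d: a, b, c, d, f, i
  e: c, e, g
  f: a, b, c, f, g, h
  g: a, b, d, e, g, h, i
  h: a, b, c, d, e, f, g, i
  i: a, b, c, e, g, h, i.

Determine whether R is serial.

Yes

Serial: yes — every world has a successor (e.g. a R a).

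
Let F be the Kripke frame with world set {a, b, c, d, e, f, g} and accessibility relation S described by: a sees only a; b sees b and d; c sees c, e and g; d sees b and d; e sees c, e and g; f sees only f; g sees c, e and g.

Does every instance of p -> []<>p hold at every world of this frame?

By correspondence theory, B is valid on a frame iff S is symmetric.
Symmetric: yes — every pair in S has its reverse in S.

Yes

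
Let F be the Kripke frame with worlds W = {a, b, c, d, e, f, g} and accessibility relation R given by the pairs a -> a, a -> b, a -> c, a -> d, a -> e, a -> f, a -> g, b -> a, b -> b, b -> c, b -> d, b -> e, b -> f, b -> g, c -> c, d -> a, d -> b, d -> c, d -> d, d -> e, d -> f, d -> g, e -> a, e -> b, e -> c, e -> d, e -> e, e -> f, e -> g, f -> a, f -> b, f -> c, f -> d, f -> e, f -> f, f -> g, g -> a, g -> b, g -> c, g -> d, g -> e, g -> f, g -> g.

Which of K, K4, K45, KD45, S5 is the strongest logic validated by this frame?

Transitive (axiom 4): yes — every two-step R-path is closed by a direct edge.
Euclidean (axiom 5): no — a R c and a R b, but not c R b.
Serial (axiom D): yes — every world has a successor (e.g. a R a).
Reflexive (axiom T): yes — every world is R-related to itself.
So F validates K, K4; K45 would additionally require R to be Euclidean. The strongest is K4.

K4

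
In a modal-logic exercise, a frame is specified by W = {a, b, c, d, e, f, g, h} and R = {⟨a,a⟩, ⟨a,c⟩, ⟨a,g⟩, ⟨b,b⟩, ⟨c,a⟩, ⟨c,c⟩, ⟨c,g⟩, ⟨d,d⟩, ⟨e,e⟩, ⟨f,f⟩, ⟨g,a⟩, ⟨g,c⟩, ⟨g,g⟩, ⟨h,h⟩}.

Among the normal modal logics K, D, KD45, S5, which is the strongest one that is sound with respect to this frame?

S5

Serial (axiom D): yes — every world has a successor (e.g. a R a).
Euclidean (axiom 5): yes — any two successors of a common world are R-related.
Transitive (axiom 4): yes — every two-step R-path is closed by a direct edge.
Reflexive (axiom T): yes — every world is R-related to itself.
So F validates K, D, KD45, S5. The strongest is S5.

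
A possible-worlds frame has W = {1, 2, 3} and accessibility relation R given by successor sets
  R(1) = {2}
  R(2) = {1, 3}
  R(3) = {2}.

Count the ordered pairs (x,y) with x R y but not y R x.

0

R is symmetric; there are no such tuples.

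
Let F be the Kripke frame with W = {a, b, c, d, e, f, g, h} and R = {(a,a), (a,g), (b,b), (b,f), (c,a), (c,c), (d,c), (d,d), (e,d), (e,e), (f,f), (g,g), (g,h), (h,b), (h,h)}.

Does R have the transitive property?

Transitive: no — a R g and g R h, but not a R h.

No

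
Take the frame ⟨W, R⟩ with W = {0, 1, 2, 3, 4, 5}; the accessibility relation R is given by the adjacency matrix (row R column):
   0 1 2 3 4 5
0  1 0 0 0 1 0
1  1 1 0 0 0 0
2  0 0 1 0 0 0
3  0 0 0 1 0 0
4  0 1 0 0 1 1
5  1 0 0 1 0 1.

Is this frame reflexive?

Reflexive: yes — every world is R-related to itself.

Yes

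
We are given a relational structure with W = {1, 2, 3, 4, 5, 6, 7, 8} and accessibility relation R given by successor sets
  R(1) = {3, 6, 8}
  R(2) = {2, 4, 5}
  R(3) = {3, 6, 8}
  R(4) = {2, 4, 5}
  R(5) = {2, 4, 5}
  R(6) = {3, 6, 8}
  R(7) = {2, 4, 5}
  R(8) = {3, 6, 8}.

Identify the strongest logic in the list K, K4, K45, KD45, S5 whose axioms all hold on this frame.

Transitive (axiom 4): yes — every two-step R-path is closed by a direct edge.
Euclidean (axiom 5): yes — any two successors of a common world are R-related.
Serial (axiom D): yes — every world has a successor (e.g. 1 R 3).
Reflexive (axiom T): no — 1 is not related to itself.
So F validates K, K4, K45, KD45; S5 would additionally require R to be reflexive. The strongest is KD45.

KD45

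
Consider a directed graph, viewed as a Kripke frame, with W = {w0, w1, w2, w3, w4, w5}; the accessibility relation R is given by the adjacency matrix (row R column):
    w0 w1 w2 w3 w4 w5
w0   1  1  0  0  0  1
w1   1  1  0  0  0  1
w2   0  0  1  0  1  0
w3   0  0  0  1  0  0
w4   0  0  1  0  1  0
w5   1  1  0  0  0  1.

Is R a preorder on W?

Yes

Reflexive: yes — every world is R-related to itself.
Transitive: yes — every two-step R-path is closed by a direct edge.
So R is a preorder.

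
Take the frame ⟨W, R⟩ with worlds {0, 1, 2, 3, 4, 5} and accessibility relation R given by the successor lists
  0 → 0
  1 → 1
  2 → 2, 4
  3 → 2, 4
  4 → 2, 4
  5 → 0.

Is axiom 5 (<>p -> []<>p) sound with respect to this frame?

Axiom 5 corresponds to the accessibility relation being Euclidean.
Euclidean: yes — any two successors of a common world are R-related.

Yes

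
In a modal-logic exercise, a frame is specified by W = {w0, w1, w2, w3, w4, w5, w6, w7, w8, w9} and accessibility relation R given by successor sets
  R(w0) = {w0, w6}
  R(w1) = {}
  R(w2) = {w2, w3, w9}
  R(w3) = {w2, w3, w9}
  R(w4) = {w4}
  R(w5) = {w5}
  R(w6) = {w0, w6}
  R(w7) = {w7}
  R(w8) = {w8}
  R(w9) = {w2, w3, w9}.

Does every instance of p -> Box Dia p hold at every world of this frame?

Yes

By correspondence theory, B is valid on a frame iff R is symmetric.
Symmetric: yes — every pair in R has its reverse in R.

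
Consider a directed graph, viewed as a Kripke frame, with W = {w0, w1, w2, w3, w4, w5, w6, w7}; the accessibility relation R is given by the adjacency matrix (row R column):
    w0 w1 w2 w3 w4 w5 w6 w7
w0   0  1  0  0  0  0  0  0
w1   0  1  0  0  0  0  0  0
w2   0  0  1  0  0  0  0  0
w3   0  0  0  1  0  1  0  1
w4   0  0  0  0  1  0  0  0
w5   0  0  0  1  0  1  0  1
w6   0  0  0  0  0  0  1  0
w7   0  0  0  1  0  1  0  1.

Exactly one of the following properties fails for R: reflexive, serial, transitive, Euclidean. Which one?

Reflexive: no — w0 is not related to itself.
Serial: yes — every world has a successor (e.g. w0 R w1).
Transitive: yes — every two-step R-path is closed by a direct edge.
Euclidean: yes — any two successors of a common world are R-related.
Only reflexive fails.

reflexive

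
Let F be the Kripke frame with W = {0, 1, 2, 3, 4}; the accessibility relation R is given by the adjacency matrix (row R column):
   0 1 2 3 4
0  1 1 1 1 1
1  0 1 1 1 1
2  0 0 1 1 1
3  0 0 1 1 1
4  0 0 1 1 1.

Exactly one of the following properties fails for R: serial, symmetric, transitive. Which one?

Serial: yes — every world has a successor (e.g. 0 R 0).
Symmetric: no — 0 R 1 but not 1 R 0.
Transitive: yes — every two-step R-path is closed by a direct edge.
Only symmetric fails.

symmetric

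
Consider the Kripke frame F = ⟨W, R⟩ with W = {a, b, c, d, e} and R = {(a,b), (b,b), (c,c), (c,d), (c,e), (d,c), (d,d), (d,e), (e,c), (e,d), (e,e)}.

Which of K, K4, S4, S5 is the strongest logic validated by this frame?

K4

Transitive (axiom 4): yes — every two-step R-path is closed by a direct edge.
Reflexive (axiom T): no — a is not related to itself.
Euclidean (axiom 5): yes — any two successors of a common world are R-related.
So F validates K, K4; S4 would additionally require R to be reflexive. The strongest is K4.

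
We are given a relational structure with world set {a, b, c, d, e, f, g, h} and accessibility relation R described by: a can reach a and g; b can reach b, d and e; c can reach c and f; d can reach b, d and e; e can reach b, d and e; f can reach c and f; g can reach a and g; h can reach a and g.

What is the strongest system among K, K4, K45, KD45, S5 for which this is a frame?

KD45

Transitive (axiom 4): yes — every two-step R-path is closed by a direct edge.
Euclidean (axiom 5): yes — any two successors of a common world are R-related.
Serial (axiom D): yes — every world has a successor (e.g. a R a).
Reflexive (axiom T): no — h is not related to itself.
So F validates K, K4, K45, KD45; S5 would additionally require R to be reflexive. The strongest is KD45.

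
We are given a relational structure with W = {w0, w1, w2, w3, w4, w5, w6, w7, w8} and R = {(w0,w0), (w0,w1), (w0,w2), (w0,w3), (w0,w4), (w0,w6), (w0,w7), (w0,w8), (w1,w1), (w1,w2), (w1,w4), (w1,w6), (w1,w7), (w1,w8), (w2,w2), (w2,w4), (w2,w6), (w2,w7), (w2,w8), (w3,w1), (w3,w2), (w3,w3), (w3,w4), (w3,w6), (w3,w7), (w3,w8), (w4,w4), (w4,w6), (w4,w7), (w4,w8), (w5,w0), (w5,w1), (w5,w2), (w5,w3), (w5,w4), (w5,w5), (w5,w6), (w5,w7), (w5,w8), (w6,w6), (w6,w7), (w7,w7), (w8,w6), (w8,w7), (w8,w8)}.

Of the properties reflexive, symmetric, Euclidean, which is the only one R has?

reflexive

Reflexive: yes — every world is R-related to itself.
Symmetric: no — w0 R w1 but not w1 R w0.
Euclidean: no — w0 R w1 and w0 R w3, but not w1 R w3.
Only reflexive holds.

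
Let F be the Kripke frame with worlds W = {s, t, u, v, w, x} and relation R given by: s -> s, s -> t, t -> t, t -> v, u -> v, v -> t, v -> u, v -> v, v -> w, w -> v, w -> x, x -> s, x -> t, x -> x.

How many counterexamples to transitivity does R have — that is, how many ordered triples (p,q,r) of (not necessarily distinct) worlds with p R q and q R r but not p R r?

Enumerating: (s,t,v), (t,v,u), (t,v,w), (u,v,t), (u,v,u), (u,v,w), (v,w,x), (w,v,t), (w,v,u), (w,v,w), (w,x,s), (w,x,t), (x,t,v).

13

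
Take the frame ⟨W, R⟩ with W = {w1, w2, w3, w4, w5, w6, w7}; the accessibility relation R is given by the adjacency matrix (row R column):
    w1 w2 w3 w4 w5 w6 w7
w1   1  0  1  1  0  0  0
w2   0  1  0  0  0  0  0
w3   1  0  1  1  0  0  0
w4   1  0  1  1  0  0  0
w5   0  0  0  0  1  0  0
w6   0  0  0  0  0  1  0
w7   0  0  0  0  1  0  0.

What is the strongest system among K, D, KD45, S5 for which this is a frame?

Serial (axiom D): yes — every world has a successor (e.g. w1 R w1).
Euclidean (axiom 5): yes — any two successors of a common world are R-related.
Transitive (axiom 4): yes — every two-step R-path is closed by a direct edge.
Reflexive (axiom T): no — w7 is not related to itself.
So F validates K, D, KD45; S5 would additionally require R to be reflexive. The strongest is KD45.

KD45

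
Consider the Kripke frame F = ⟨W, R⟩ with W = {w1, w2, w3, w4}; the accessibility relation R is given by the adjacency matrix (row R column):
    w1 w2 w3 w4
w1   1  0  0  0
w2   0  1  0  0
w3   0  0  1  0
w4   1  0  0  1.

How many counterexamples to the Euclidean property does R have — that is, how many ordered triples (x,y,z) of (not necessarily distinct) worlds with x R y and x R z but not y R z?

Enumerating: (w4,w1,w4).

1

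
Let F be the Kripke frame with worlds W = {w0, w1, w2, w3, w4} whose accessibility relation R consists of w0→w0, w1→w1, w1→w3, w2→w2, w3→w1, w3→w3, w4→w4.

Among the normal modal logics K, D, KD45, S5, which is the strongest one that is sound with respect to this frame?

S5

Serial (axiom D): yes — every world has a successor (e.g. w0 R w0).
Euclidean (axiom 5): yes — any two successors of a common world are R-related.
Transitive (axiom 4): yes — every two-step R-path is closed by a direct edge.
Reflexive (axiom T): yes — every world is R-related to itself.
So F validates K, D, KD45, S5. The strongest is S5.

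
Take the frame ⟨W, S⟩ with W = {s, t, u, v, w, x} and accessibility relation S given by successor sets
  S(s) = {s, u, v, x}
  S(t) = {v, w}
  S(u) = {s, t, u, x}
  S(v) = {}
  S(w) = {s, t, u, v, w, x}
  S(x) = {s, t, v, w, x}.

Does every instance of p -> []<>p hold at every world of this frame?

Axiom B corresponds to the accessibility relation being symmetric.
Symmetric: no — s S v but not v S s.

No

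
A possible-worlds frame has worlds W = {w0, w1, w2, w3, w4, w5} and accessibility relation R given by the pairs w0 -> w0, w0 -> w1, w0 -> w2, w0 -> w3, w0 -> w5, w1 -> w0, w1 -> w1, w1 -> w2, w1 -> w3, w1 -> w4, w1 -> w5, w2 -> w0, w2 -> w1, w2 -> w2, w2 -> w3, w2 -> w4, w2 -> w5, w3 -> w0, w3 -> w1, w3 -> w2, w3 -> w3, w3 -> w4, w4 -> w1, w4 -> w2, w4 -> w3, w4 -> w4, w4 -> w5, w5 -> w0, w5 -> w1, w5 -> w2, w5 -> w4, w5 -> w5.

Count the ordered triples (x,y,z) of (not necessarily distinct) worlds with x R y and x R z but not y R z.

16

Enumerating: (w0,w3,w5), (w0,w5,w3), (w1,w0,w4), (w1,w3,w5), (w1,w4,w0), (w1,w5,w3), (w2,w0,w4), (w2,w3,w5), (w2,w4,w0), (w2,w5,w3), (w3,w0,w4), (w3,w4,w0), (w4,w3,w5), (w4,w5,w3), (w5,w0,w4), (w5,w4,w0).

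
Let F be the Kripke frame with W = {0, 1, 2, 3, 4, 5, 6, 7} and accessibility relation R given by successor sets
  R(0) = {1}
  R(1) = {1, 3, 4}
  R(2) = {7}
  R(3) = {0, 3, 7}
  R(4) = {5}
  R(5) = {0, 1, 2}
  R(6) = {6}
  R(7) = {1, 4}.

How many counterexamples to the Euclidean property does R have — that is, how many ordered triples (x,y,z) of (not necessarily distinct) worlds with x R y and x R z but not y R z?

Enumerating: (1,3,1), (1,3,4), (1,4,1), (1,4,3), (1,4,4), (2,7,7), (3,0,0), (3,0,3), (3,0,7), (3,7,0), (3,7,3), (3,7,7), … and 10 more.
Total: 22.

22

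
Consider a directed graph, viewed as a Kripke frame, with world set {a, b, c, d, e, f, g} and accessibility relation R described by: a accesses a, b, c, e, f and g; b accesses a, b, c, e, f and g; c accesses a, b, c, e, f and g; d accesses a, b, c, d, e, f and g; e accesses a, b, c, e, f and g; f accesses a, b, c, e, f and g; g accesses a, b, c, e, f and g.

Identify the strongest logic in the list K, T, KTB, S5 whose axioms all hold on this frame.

T

Reflexive (axiom T): yes — every world is R-related to itself.
Symmetric (axiom B): no — d R a but not a R d.
Euclidean (axiom 5): no — d R a and d R d, but not a R d.
So F validates K, T; KTB would additionally require R to be symmetric. The strongest is T.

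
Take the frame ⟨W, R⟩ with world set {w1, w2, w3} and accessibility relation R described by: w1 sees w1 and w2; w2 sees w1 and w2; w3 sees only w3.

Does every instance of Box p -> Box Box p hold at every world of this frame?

By correspondence theory, 4 is valid on a frame iff R is transitive.
Transitive: yes — every two-step R-path is closed by a direct edge.

Yes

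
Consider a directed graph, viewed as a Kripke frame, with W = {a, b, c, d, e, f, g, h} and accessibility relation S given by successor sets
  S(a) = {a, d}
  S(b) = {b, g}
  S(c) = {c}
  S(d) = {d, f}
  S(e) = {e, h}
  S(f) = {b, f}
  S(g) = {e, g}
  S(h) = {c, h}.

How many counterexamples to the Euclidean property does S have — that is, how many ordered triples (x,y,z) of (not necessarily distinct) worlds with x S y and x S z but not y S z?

Enumerating: (a,d,a), (b,g,b), (d,f,d), (e,h,e), (f,b,f), (g,e,g), (h,c,h).

7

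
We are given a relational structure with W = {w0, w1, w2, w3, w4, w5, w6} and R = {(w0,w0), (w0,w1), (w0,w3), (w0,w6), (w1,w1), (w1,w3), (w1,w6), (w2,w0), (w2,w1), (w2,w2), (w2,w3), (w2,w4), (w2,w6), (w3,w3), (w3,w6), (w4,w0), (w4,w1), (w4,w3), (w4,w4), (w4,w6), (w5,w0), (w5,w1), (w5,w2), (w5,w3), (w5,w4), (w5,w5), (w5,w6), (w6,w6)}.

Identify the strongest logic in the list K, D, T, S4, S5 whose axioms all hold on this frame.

S4

Serial (axiom D): yes — every world has a successor (e.g. w0 R w0).
Reflexive (axiom T): yes — every world is R-related to itself.
Transitive (axiom 4): yes — every two-step R-path is closed by a direct edge.
Euclidean (axiom 5): no — w0 R w3 and w0 R w1, but not w3 R w1.
So F validates K, D, T, S4; S5 would additionally require R to be Euclidean. The strongest is S4.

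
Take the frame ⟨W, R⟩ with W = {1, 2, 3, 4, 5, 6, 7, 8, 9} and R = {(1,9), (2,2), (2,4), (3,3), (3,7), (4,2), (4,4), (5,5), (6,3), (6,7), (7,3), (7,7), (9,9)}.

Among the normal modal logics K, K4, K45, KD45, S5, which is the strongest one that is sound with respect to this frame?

K45

Transitive (axiom 4): yes — every two-step R-path is closed by a direct edge.
Euclidean (axiom 5): yes — any two successors of a common world are R-related.
Serial (axiom D): no — 8 has no R-successor.
Reflexive (axiom T): no — 1 is not related to itself.
So F validates K, K4, K45; KD45 would additionally require R to be serial. The strongest is K45.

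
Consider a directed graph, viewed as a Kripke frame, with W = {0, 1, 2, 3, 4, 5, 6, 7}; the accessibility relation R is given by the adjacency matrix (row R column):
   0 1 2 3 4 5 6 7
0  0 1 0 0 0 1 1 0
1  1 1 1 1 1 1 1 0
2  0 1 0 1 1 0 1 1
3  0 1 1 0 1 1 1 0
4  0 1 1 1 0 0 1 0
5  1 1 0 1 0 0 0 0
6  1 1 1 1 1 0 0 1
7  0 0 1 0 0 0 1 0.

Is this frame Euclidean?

Euclidean: no — 0 R 5 and 0 R 6, but not 5 R 6.

No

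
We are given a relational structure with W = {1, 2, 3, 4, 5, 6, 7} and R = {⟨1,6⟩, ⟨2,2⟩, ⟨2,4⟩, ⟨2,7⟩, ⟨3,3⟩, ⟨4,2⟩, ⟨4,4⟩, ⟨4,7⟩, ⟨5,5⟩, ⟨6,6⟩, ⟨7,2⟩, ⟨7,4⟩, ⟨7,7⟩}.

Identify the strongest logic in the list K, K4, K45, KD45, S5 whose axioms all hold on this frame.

Transitive (axiom 4): yes — every two-step R-path is closed by a direct edge.
Euclidean (axiom 5): yes — any two successors of a common world are R-related.
Serial (axiom D): yes — every world has a successor (e.g. 1 R 6).
Reflexive (axiom T): no — 1 is not related to itself.
So F validates K, K4, K45, KD45; S5 would additionally require R to be reflexive. The strongest is KD45.

KD45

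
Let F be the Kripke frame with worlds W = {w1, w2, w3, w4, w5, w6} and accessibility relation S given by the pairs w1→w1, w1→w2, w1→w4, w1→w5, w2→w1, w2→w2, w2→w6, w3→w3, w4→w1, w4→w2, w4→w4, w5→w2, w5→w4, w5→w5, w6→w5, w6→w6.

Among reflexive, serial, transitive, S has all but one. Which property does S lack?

Reflexive: yes — every world is S-related to itself.
Serial: yes — every world has a successor (e.g. w1 S w1).
Transitive: no — w1 S w2 and w2 S w6, but not w1 S w6.
Only transitive fails.

transitive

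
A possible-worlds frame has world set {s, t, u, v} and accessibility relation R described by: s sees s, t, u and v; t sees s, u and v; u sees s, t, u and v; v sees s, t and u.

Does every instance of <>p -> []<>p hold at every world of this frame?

Axiom 5 corresponds to the accessibility relation being Euclidean.
Euclidean: no — s R t and s R t, but not t R t.

No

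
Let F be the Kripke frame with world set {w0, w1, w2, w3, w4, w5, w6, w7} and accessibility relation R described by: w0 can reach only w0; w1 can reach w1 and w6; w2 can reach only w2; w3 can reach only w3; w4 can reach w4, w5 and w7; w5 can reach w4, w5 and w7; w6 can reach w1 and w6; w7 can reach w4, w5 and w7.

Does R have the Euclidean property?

Euclidean: yes — any two successors of a common world are R-related.

Yes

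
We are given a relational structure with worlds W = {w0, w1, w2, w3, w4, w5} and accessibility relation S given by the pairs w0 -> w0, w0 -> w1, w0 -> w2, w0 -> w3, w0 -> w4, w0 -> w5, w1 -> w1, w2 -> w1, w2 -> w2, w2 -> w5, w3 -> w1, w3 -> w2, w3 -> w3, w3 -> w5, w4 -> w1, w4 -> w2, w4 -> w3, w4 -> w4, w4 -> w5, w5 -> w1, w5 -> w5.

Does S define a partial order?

Reflexive: yes — every world is S-related to itself.
Transitive: yes — every two-step S-path is closed by a direct edge.
Antisymmetric: yes — no distinct pair is related both ways.
So S is a partial order.

Yes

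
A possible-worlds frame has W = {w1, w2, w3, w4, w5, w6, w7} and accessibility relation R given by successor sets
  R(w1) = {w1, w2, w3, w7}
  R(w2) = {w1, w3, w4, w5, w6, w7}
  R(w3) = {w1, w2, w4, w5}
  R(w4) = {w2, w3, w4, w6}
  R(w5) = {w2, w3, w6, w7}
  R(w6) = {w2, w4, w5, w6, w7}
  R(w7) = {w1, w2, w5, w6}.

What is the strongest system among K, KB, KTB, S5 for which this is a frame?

Symmetric (axiom B): yes — every pair in R has its reverse in R.
Reflexive (axiom T): no — w2 is not related to itself.
Euclidean (axiom 5): no — w1 R w3 and w1 R w7, but not w3 R w7.
So F validates K, KB; KTB would additionally require R to be reflexive. The strongest is KB.

KB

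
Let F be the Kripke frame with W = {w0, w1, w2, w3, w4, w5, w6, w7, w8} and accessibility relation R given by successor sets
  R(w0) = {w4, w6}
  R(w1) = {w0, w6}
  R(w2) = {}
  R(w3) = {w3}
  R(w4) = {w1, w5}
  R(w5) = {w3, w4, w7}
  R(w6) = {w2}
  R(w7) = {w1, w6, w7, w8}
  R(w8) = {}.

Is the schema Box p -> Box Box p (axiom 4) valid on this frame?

No

The schema 4 characterises exactly the transitive frames.
Transitive: no — w0 R w4 and w4 R w1, but not w0 R w1.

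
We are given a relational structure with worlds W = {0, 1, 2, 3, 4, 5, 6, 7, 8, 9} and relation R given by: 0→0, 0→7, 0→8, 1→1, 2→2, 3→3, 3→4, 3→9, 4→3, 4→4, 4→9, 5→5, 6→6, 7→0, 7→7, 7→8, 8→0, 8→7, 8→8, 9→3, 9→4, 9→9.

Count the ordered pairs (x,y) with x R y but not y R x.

0

R is symmetric; there are no such tuples.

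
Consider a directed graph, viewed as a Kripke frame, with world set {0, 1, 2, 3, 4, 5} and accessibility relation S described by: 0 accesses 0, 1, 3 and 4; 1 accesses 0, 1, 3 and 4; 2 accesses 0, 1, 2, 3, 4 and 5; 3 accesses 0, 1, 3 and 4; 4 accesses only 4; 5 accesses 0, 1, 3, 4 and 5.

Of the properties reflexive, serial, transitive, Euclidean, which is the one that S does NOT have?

Reflexive: yes — every world is S-related to itself.
Serial: yes — every world has a successor (e.g. 0 S 0).
Transitive: yes — every two-step S-path is closed by a direct edge.
Euclidean: no — 0 S 4 and 0 S 1, but not 4 S 1.
Only Euclidean fails.

Euclidean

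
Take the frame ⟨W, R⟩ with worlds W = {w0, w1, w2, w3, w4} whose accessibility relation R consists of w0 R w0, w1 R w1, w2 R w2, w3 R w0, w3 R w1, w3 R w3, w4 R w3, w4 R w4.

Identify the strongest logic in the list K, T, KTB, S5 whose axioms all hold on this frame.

Reflexive (axiom T): yes — every world is R-related to itself.
Symmetric (axiom B): no — w3 R w0 but not w0 R w3.
Euclidean (axiom 5): no — w3 R w0 and w3 R w1, but not w0 R w1.
So F validates K, T; KTB would additionally require R to be symmetric. The strongest is T.

T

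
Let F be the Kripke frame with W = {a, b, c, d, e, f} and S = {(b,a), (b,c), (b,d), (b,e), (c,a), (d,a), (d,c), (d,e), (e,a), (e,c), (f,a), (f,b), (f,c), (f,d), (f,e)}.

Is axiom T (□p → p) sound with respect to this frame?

No

The schema T characterises exactly the reflexive frames.
Reflexive: no — a is not related to itself.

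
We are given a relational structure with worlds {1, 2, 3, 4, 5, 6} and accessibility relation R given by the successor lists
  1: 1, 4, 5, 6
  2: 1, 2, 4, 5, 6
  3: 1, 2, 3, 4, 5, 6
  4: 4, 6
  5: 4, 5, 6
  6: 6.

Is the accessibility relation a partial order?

Yes

Reflexive: yes — every world is R-related to itself.
Transitive: yes — every two-step R-path is closed by a direct edge.
Antisymmetric: yes — no distinct pair is related both ways.
So R is a partial order.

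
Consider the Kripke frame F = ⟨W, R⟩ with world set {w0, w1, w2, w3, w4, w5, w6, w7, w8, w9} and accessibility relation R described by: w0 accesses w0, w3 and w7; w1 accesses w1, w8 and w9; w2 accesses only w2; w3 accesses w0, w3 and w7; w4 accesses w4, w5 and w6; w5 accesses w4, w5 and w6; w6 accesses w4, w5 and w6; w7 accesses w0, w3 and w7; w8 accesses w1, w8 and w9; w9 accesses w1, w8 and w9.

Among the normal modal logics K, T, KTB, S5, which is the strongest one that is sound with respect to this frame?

S5

Reflexive (axiom T): yes — every world is R-related to itself.
Symmetric (axiom B): yes — every pair in R has its reverse in R.
Euclidean (axiom 5): yes — any two successors of a common world are R-related.
So F validates K, T, KTB, S5. The strongest is S5.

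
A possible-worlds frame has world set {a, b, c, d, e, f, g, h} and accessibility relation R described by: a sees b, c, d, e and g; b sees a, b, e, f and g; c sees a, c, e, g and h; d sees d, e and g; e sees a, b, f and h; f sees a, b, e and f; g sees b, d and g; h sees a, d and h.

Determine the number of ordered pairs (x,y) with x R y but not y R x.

10

Enumerating: (a,d), (a,g), (c,e), (c,g), (c,h), (d,e), (e,h), (f,a), (h,a), (h,d).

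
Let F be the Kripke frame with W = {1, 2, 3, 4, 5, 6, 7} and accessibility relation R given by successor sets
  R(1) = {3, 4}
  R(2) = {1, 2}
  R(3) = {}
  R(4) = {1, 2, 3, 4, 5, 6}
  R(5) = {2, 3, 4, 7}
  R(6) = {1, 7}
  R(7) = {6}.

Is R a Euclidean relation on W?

Euclidean: no — 1 R 3 and 1 R 4, but not 3 R 4.

No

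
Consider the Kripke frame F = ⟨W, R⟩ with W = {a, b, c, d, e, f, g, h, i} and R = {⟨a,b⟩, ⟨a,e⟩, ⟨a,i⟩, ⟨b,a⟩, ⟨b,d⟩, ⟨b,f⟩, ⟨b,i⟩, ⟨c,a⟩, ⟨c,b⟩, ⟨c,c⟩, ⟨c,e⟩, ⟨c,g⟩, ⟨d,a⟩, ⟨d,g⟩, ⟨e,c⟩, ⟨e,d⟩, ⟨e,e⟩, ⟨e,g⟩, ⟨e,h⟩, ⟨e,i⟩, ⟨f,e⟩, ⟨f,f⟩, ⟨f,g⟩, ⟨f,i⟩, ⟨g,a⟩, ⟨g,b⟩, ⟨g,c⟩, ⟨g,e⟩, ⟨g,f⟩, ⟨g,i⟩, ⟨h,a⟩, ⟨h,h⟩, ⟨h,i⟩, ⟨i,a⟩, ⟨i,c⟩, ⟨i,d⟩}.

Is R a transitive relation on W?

No

Transitive: no — a R b and b R d, but not a R d.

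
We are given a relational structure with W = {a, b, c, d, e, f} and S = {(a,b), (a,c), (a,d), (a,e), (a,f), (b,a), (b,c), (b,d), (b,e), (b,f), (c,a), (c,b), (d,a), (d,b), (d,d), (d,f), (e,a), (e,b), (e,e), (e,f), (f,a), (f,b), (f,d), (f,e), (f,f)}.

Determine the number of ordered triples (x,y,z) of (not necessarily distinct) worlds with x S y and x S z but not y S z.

30

Enumerating: (a,b,b), (a,c,c), (a,c,d), (a,c,e), (a,c,f), (a,d,c), (a,d,e), (a,e,c), (a,e,d), (a,f,c), (b,a,a), (b,c,c), … and 18 more.
Total: 30.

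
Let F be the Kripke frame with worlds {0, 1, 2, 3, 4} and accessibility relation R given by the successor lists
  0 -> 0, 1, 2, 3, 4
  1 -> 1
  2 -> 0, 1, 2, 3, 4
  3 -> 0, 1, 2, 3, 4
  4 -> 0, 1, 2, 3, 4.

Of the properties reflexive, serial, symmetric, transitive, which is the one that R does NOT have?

symmetric

Reflexive: yes — every world is R-related to itself.
Serial: yes — every world has a successor (e.g. 0 R 0).
Symmetric: no — 0 R 1 but not 1 R 0.
Transitive: yes — every two-step R-path is closed by a direct edge.
Only symmetric fails.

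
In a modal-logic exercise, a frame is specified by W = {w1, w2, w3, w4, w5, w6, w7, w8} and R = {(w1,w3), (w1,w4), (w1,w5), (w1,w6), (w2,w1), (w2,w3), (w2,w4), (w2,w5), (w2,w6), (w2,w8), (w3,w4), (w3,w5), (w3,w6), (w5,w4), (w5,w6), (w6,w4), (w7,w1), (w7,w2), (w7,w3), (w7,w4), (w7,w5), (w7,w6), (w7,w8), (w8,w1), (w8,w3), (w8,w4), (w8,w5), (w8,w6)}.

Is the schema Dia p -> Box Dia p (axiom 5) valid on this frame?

By correspondence theory, 5 is valid on a frame iff R is Euclidean.
Euclidean: no — w1 R w4 and w1 R w3, but not w4 R w3.

No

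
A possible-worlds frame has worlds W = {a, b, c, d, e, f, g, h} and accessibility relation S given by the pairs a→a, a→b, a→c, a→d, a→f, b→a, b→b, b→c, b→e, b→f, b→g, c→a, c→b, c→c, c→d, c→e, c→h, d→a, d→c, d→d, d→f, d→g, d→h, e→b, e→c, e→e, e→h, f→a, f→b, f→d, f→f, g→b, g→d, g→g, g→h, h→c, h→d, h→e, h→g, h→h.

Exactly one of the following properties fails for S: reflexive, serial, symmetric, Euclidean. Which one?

Reflexive: yes — every world is S-related to itself.
Serial: yes — every world has a successor (e.g. a S a).
Symmetric: yes — every pair in S has its reverse in S.
Euclidean: no — a S b and a S d, but not b S d.
Only Euclidean fails.

Euclidean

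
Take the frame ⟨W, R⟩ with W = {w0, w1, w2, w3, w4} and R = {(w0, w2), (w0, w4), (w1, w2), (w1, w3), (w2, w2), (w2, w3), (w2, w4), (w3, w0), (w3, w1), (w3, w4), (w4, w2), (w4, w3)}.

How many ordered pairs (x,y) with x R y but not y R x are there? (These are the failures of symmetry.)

5

Enumerating: (w0,w2), (w0,w4), (w1,w2), (w2,w3), (w3,w0).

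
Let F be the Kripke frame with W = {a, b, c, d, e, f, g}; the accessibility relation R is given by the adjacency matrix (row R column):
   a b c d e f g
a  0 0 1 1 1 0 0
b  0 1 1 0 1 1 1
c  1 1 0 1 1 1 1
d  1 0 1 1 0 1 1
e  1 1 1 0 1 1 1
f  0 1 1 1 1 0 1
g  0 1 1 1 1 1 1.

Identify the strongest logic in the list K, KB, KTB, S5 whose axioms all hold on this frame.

KB

Symmetric (axiom B): yes — every pair in R has its reverse in R.
Reflexive (axiom T): no — a is not related to itself.
Euclidean (axiom 5): no — a R d and a R e, but not d R e.
So F validates K, KB; KTB would additionally require R to be reflexive. The strongest is KB.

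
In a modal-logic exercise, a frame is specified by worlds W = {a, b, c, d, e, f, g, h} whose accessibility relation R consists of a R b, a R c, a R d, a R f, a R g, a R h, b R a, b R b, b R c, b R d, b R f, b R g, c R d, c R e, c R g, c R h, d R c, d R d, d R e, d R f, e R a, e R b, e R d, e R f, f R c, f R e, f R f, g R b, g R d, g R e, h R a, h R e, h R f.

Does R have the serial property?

Serial: yes — every world has a successor (e.g. a R b).

Yes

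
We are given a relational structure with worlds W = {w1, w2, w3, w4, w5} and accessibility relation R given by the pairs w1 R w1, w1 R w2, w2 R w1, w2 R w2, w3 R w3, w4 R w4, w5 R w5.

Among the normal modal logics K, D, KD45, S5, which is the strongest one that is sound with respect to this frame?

Serial (axiom D): yes — every world has a successor (e.g. w1 R w1).
Euclidean (axiom 5): yes — any two successors of a common world are R-related.
Transitive (axiom 4): yes — every two-step R-path is closed by a direct edge.
Reflexive (axiom T): yes — every world is R-related to itself.
So F validates K, D, KD45, S5. The strongest is S5.

S5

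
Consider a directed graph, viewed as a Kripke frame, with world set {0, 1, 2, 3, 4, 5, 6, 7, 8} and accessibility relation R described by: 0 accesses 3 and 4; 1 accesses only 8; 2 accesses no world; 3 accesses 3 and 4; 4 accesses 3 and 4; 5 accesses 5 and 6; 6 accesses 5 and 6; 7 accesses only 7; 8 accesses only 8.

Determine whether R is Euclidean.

Euclidean: yes — any two successors of a common world are R-related.

Yes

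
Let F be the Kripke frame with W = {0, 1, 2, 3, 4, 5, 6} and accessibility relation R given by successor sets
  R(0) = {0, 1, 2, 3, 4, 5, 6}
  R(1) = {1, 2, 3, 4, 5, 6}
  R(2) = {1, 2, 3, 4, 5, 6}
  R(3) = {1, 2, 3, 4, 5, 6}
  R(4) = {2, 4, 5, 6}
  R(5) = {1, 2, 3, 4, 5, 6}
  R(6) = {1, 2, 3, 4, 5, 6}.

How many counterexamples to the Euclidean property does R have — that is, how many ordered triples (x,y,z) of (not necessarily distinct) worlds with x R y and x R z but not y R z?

Enumerating: (0,1,0), (0,2,0), (0,3,0), (0,4,0), (0,4,1), (0,4,3), (0,5,0), (0,6,0), (1,4,1), (1,4,3), (2,4,1), (2,4,3), (3,4,1), (3,4,3), (5,4,1), (5,4,3), (6,4,1), (6,4,3).

18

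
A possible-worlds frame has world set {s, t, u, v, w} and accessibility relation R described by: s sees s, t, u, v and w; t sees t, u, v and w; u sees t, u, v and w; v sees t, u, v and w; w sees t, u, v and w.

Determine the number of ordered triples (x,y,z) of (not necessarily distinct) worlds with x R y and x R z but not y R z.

Enumerating: (s,t,s), (s,u,s), (s,v,s), (s,w,s).

4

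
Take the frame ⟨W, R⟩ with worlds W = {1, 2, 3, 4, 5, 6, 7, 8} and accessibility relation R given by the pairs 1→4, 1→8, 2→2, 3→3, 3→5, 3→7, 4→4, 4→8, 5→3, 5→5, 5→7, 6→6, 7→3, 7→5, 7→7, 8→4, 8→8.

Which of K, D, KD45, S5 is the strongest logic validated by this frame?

KD45

Serial (axiom D): yes — every world has a successor (e.g. 1 R 4).
Euclidean (axiom 5): yes — any two successors of a common world are R-related.
Transitive (axiom 4): yes — every two-step R-path is closed by a direct edge.
Reflexive (axiom T): no — 1 is not related to itself.
So F validates K, D, KD45; S5 would additionally require R to be reflexive. The strongest is KD45.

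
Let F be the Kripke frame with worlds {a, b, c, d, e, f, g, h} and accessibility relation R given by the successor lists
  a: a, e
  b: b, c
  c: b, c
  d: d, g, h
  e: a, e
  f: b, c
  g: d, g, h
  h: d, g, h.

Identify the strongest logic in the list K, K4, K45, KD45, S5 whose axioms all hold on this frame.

KD45

Transitive (axiom 4): yes — every two-step R-path is closed by a direct edge.
Euclidean (axiom 5): yes — any two successors of a common world are R-related.
Serial (axiom D): yes — every world has a successor (e.g. a R a).
Reflexive (axiom T): no — f is not related to itself.
So F validates K, K4, K45, KD45; S5 would additionally require R to be reflexive. The strongest is KD45.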